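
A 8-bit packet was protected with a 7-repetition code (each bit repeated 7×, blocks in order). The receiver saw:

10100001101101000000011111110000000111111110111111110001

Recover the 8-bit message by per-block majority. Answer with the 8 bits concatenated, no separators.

Block 1 (1010000): 2 ones → 0
Block 2 (1101101): 5 ones → 1
Block 3 (0000000): 0 ones → 0
Block 4 (1111111): 7 ones → 1
Block 5 (0000000): 0 ones → 0
Block 6 (1111111): 7 ones → 1
Block 7 (1011111): 6 ones → 1
Block 8 (1110001): 4 ones → 1

01010111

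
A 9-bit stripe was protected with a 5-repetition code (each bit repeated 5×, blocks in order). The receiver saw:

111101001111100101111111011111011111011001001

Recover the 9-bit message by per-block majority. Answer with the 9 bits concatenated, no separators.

Block 1 (11110): 4 ones → 1
Block 2 (10011): 3 ones → 1
Block 3 (11100): 3 ones → 1
Block 4 (10111): 4 ones → 1
Block 5 (11110): 4 ones → 1
Block 6 (11111): 5 ones → 1
Block 7 (01111): 4 ones → 1
Block 8 (10110): 3 ones → 1
Block 9 (01001): 2 ones → 0

111111110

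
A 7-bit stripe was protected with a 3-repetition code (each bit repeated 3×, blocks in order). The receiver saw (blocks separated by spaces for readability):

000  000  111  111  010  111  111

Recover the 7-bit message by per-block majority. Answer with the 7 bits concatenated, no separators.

Block 1 (000): 0 ones → 0
Block 2 (000): 0 ones → 0
Block 3 (111): 3 ones → 1
Block 4 (111): 3 ones → 1
Block 5 (010): 1 one → 0
Block 6 (111): 3 ones → 1
Block 7 (111): 3 ones → 1

0011011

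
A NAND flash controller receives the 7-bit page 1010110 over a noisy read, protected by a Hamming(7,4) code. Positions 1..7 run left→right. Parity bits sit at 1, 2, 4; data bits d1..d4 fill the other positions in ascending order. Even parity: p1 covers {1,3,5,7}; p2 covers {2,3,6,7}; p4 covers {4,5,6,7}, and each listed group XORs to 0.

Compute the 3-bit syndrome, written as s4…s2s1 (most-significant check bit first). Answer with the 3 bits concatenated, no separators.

s1 (pos 1,3,5,7): 1⊕1⊕1⊕0 = 1
s2 (pos 2,3,6,7): 0⊕1⊕1⊕0 = 0
s4 (pos 4,5,6,7): 0⊕1⊕1⊕0 = 0
Syndrome s4…s1 = 001 → error at position 1.

001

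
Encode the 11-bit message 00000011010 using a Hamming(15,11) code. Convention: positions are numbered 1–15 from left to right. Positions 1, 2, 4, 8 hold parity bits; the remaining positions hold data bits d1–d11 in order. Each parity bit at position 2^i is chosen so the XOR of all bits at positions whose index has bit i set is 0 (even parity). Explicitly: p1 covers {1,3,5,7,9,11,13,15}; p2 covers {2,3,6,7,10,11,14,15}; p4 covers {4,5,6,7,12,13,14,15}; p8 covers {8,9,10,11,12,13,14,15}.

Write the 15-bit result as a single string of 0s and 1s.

Place data at non-parity positions: p1 p2 0 p4 0 0 0 p8 0 0 1 1 0 1 0
p1 (pos 1,3,5,7,9,11,13,15): XOR of data positions = 0⊕0⊕0⊕0⊕1⊕0⊕0 = 1
p2 (pos 2,3,6,7,10,11,14,15): XOR of data positions = 0⊕0⊕0⊕0⊕1⊕1⊕0 = 0
p4 (pos 4,5,6,7,12,13,14,15): XOR of data positions = 0⊕0⊕0⊕1⊕0⊕1⊕0 = 0
p8 (pos 8,9,10,11,12,13,14,15): XOR of data positions = 0⊕0⊕1⊕1⊕0⊕1⊕0 = 1
Codeword: 100000010011010

100000010011010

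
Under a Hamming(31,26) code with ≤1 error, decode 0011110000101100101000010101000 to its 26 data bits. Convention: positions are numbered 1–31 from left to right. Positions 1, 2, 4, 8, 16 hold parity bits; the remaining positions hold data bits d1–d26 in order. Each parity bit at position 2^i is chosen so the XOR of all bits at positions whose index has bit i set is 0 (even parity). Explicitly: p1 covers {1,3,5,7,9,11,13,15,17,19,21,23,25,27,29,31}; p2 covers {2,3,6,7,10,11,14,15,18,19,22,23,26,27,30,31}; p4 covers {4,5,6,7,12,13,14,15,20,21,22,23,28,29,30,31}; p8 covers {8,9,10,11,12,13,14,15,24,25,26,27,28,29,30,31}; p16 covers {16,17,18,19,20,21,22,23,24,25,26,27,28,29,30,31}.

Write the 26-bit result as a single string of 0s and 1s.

s1 (pos 1,3,5,7,9,11,13,15,17,19,21,23,25,27,29,31): 0⊕1⊕1⊕0⊕0⊕1⊕1⊕0⊕1⊕1⊕0⊕0⊕0⊕0⊕0⊕0 = 0
s2 (pos 2,3,6,7,10,11,14,15,18,19,22,23,26,27,30,31): 0⊕1⊕1⊕0⊕0⊕1⊕1⊕0⊕0⊕1⊕0⊕0⊕1⊕0⊕0⊕0 = 0
s4 (pos 4,5,6,7,12,13,14,15,20,21,22,23,28,29,30,31): 1⊕1⊕1⊕0⊕0⊕1⊕1⊕0⊕0⊕0⊕0⊕0⊕1⊕0⊕0⊕0 = 0
s8 (pos 8,9,10,11,12,13,14,15,24,25,26,27,28,29,30,31): 0⊕0⊕0⊕1⊕0⊕1⊕1⊕0⊕1⊕0⊕1⊕0⊕1⊕0⊕0⊕0 = 0
s16 (pos 16,17,18,19,20,21,22,23,24,25,26,27,28,29,30,31): 0⊕1⊕0⊕1⊕0⊕0⊕0⊕0⊕1⊕0⊕1⊕0⊕1⊕0⊕0⊕0 = 1
Syndrome s16…s1 = 10000 → error at position 16.
Flip position 16: 0011110000101100101000010101000 → 0011110000101101101000010101000
Read data bits from positions 3,5,6,7,9,10,11,12,13,14,15,17,18,19,20,21,22,23,24,25,26,27,28,29,30,31: 11100010110101000010101000

11100010110101000010101000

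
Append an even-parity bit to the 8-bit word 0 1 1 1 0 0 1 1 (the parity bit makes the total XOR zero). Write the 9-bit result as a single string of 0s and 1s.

XOR of the 8 data bits: 0⊕1⊕1⊕1⊕0⊕0⊕1⊕1 = 1
Parity bit = 1 (so all 9 bits XOR to 0).

011100111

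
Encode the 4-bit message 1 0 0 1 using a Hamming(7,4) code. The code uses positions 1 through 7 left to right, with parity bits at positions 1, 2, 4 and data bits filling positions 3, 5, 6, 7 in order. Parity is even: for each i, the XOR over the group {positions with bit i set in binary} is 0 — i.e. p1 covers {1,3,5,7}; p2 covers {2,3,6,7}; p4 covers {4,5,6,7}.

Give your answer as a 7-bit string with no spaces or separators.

Place data at non-parity positions: p1 p2 1 p4 0 0 1
p1 (pos 1,3,5,7): XOR of data positions = 1⊕0⊕1 = 0
p2 (pos 2,3,6,7): XOR of data positions = 1⊕0⊕1 = 0
p4 (pos 4,5,6,7): XOR of data positions = 0⊕0⊕1 = 1
Codeword: 0011001

0011001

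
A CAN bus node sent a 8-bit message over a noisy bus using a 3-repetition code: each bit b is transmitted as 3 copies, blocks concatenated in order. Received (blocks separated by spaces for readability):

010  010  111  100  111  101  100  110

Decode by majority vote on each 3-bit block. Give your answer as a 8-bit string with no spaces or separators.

Block 1 (010): 1 one → 0
Block 2 (010): 1 one → 0
Block 3 (111): 3 ones → 1
Block 4 (100): 1 one → 0
Block 5 (111): 3 ones → 1
Block 6 (101): 2 ones → 1
Block 7 (100): 1 one → 0
Block 8 (110): 2 ones → 1

00101101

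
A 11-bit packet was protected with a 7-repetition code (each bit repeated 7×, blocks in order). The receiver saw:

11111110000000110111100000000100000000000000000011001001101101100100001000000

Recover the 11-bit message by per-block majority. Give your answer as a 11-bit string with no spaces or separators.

10100000100

Block 1 (1111111): 7 ones → 1
Block 2 (0000000): 0 ones → 0
Block 3 (1101111): 6 ones → 1
Block 4 (0000000): 0 ones → 0
Block 5 (0100000): 1 one → 0
Block 6 (0000000): 0 ones → 0
Block 7 (0000001): 1 one → 0
Block 8 (1001001): 3 ones → 0
Block 9 (1011011): 5 ones → 1
Block 10 (0010000): 1 one → 0
Block 11 (1000000): 1 one → 0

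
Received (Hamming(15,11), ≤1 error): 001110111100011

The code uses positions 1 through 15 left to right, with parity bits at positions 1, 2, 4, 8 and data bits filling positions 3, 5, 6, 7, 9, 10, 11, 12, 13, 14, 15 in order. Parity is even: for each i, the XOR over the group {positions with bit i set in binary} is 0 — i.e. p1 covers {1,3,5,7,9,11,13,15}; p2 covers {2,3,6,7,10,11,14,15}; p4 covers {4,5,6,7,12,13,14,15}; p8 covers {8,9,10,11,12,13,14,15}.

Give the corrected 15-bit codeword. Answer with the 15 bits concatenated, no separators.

s1 (pos 1,3,5,7,9,11,13,15): 0⊕1⊕1⊕1⊕1⊕0⊕0⊕1 = 1
s2 (pos 2,3,6,7,10,11,14,15): 0⊕1⊕0⊕1⊕1⊕0⊕1⊕1 = 1
s4 (pos 4,5,6,7,12,13,14,15): 1⊕1⊕0⊕1⊕0⊕0⊕1⊕1 = 1
s8 (pos 8,9,10,11,12,13,14,15): 1⊕1⊕1⊕0⊕0⊕0⊕1⊕1 = 1
Syndrome s8…s1 = 1111 → error at position 15.
Flip position 15: 001110111100011 → 001110111100010

001110111100010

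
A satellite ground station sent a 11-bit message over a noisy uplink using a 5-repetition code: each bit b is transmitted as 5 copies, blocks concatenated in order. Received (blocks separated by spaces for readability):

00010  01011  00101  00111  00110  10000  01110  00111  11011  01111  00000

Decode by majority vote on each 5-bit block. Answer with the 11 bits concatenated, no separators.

01010011110

Block 1 (00010): 1 one → 0
Block 2 (01011): 3 ones → 1
Block 3 (00101): 2 ones → 0
Block 4 (00111): 3 ones → 1
Block 5 (00110): 2 ones → 0
Block 6 (10000): 1 one → 0
Block 7 (01110): 3 ones → 1
Block 8 (00111): 3 ones → 1
Block 9 (11011): 4 ones → 1
Block 10 (01111): 4 ones → 1
Block 11 (00000): 0 ones → 0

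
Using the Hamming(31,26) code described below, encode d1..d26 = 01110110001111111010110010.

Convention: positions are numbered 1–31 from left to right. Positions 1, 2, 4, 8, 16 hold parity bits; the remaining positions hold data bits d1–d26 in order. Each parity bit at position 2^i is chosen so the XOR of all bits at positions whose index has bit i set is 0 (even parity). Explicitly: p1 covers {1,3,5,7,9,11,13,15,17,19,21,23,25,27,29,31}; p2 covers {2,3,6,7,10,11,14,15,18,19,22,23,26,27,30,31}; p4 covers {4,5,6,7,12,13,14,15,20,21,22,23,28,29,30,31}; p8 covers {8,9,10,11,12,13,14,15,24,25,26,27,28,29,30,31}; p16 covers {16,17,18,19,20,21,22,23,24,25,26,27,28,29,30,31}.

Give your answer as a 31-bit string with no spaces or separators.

0100111101100010111111010110010

Place data at non-parity positions: p1 p2 0 p4 1 1 1 p8 0 1 1 0 0 0 1 p16 1 1 1 1 1 1 0 1 0 1 1 0 0 1 0
p1 (pos 1,3,5,7,9,11,13,15,17,19,21,23,25,27,29,31): XOR of data positions = 0⊕1⊕1⊕0⊕1⊕0⊕1⊕1⊕1⊕1⊕0⊕0⊕1⊕0⊕0 = 0
p2 (pos 2,3,6,7,10,11,14,15,18,19,22,23,26,27,30,31): XOR of data positions = 0⊕1⊕1⊕1⊕1⊕0⊕1⊕1⊕1⊕1⊕0⊕1⊕1⊕1⊕0 = 1
p4 (pos 4,5,6,7,12,13,14,15,20,21,22,23,28,29,30,31): XOR of data positions = 1⊕1⊕1⊕0⊕0⊕0⊕1⊕1⊕1⊕1⊕0⊕0⊕0⊕1⊕0 = 0
p8 (pos 8,9,10,11,12,13,14,15,24,25,26,27,28,29,30,31): XOR of data positions = 0⊕1⊕1⊕0⊕0⊕0⊕1⊕1⊕0⊕1⊕1⊕0⊕0⊕1⊕0 = 1
p16 (pos 16,17,18,19,20,21,22,23,24,25,26,27,28,29,30,31): XOR of data positions = 1⊕1⊕1⊕1⊕1⊕1⊕0⊕1⊕0⊕1⊕1⊕0⊕0⊕1⊕0 = 0
Codeword: 0100111101100010111111010110010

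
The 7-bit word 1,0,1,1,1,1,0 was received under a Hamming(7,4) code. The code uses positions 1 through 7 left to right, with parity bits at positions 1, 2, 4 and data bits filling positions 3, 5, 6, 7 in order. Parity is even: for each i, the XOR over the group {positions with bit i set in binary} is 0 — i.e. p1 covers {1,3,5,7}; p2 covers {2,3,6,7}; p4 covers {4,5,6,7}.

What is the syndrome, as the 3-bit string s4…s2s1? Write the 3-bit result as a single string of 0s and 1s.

s1 (pos 1,3,5,7): 1⊕1⊕1⊕0 = 1
s2 (pos 2,3,6,7): 0⊕1⊕1⊕0 = 0
s4 (pos 4,5,6,7): 1⊕1⊕1⊕0 = 1
Syndrome s4…s1 = 101 → error at position 5.

101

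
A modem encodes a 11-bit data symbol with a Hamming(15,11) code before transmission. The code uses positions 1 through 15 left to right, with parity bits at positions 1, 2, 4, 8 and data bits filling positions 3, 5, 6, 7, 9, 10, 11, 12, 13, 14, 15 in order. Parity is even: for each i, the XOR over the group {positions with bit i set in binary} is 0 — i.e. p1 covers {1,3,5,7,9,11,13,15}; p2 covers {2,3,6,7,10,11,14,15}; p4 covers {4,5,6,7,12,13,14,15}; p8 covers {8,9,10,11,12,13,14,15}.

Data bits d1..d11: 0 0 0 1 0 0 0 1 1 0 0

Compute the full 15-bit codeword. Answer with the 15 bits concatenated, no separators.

010100100001100

Place data at non-parity positions: p1 p2 0 p4 0 0 1 p8 0 0 0 1 1 0 0
p1 (pos 1,3,5,7,9,11,13,15): XOR of data positions = 0⊕0⊕1⊕0⊕0⊕1⊕0 = 0
p2 (pos 2,3,6,7,10,11,14,15): XOR of data positions = 0⊕0⊕1⊕0⊕0⊕0⊕0 = 1
p4 (pos 4,5,6,7,12,13,14,15): XOR of data positions = 0⊕0⊕1⊕1⊕1⊕0⊕0 = 1
p8 (pos 8,9,10,11,12,13,14,15): XOR of data positions = 0⊕0⊕0⊕1⊕1⊕0⊕0 = 0
Codeword: 010100100001100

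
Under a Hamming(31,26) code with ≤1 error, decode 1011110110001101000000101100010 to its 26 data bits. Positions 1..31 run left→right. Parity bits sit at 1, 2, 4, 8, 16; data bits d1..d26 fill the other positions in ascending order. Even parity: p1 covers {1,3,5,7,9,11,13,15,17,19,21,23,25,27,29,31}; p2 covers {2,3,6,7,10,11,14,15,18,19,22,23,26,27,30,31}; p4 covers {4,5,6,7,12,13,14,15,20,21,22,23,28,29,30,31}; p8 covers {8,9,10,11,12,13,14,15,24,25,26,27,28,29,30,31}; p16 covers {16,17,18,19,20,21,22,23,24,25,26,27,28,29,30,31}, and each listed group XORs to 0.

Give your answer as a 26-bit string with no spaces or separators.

s1 (pos 1,3,5,7,9,11,13,15,17,19,21,23,25,27,29,31): 1⊕1⊕1⊕0⊕1⊕0⊕1⊕0⊕0⊕0⊕0⊕1⊕1⊕0⊕0⊕0 = 1
s2 (pos 2,3,6,7,10,11,14,15,18,19,22,23,26,27,30,31): 0⊕1⊕1⊕0⊕0⊕0⊕1⊕0⊕0⊕0⊕0⊕1⊕1⊕0⊕1⊕0 = 0
s4 (pos 4,5,6,7,12,13,14,15,20,21,22,23,28,29,30,31): 1⊕1⊕1⊕0⊕0⊕1⊕1⊕0⊕0⊕0⊕0⊕1⊕0⊕0⊕1⊕0 = 1
s8 (pos 8,9,10,11,12,13,14,15,24,25,26,27,28,29,30,31): 1⊕1⊕0⊕0⊕0⊕1⊕1⊕0⊕0⊕1⊕1⊕0⊕0⊕0⊕1⊕0 = 1
s16 (pos 16,17,18,19,20,21,22,23,24,25,26,27,28,29,30,31): 1⊕0⊕0⊕0⊕0⊕0⊕0⊕1⊕0⊕1⊕1⊕0⊕0⊕0⊕1⊕0 = 1
Syndrome s16…s1 = 11101 → error at position 29.
Flip position 29: 1011110110001101000000101100010 → 1011110110001101000000101100110
Read data bits from positions 3,5,6,7,9,10,11,12,13,14,15,17,18,19,20,21,22,23,24,25,26,27,28,29,30,31: 11101000110000000101100110

11101000110000000101100110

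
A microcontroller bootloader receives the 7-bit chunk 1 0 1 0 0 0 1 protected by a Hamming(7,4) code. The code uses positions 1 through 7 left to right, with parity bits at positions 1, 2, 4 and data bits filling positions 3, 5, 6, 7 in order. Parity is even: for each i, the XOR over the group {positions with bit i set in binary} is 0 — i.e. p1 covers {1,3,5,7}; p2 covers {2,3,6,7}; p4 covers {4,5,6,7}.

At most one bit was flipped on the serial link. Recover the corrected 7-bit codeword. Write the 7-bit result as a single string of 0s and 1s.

s1 (pos 1,3,5,7): 1⊕1⊕0⊕1 = 1
s2 (pos 2,3,6,7): 0⊕1⊕0⊕1 = 0
s4 (pos 4,5,6,7): 0⊕0⊕0⊕1 = 1
Syndrome s4…s1 = 101 → error at position 5.
Flip position 5: 1010001 → 1010101

1010101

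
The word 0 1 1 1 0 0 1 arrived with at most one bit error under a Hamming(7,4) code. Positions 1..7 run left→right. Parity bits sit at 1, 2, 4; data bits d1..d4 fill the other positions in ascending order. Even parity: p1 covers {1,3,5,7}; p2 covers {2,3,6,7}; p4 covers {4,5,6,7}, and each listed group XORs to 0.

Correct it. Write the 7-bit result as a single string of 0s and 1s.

s1 (pos 1,3,5,7): 0⊕1⊕0⊕1 = 0
s2 (pos 2,3,6,7): 1⊕1⊕0⊕1 = 1
s4 (pos 4,5,6,7): 1⊕0⊕0⊕1 = 0
Syndrome s4…s1 = 010 → error at position 2.
Flip position 2: 0111001 → 0011001

0011001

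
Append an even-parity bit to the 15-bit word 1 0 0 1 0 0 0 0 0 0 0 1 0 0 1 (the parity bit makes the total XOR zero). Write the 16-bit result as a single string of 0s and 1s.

1001000000010010

XOR of the 15 data bits: 1⊕0⊕0⊕1⊕0⊕0⊕0⊕0⊕0⊕0⊕0⊕1⊕0⊕0⊕1 = 0
Parity bit = 0 (so all 16 bits XOR to 0).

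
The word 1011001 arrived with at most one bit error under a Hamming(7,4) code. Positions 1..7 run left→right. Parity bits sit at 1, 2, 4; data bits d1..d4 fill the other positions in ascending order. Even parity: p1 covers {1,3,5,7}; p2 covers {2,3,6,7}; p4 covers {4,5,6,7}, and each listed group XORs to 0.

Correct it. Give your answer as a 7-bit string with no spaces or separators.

0011001

s1 (pos 1,3,5,7): 1⊕1⊕0⊕1 = 1
s2 (pos 2,3,6,7): 0⊕1⊕0⊕1 = 0
s4 (pos 4,5,6,7): 1⊕0⊕0⊕1 = 0
Syndrome s4…s1 = 001 → error at position 1.
Flip position 1: 1011001 → 0011001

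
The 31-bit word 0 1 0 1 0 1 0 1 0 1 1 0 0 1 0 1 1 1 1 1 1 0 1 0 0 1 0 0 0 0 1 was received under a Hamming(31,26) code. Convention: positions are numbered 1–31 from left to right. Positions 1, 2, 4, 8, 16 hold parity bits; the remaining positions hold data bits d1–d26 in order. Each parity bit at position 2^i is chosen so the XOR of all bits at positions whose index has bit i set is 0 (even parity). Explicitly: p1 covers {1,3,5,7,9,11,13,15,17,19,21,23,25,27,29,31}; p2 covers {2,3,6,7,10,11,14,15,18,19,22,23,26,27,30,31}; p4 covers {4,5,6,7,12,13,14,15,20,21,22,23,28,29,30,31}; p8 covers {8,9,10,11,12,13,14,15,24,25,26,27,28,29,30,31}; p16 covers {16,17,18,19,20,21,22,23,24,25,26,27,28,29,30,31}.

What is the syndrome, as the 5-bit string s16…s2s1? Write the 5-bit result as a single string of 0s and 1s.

10100

s1 (pos 1,3,5,7,9,11,13,15,17,19,21,23,25,27,29,31): 0⊕0⊕0⊕0⊕0⊕1⊕0⊕0⊕1⊕1⊕1⊕1⊕0⊕0⊕0⊕1 = 0
s2 (pos 2,3,6,7,10,11,14,15,18,19,22,23,26,27,30,31): 1⊕0⊕1⊕0⊕1⊕1⊕1⊕0⊕1⊕1⊕0⊕1⊕1⊕0⊕0⊕1 = 0
s4 (pos 4,5,6,7,12,13,14,15,20,21,22,23,28,29,30,31): 1⊕0⊕1⊕0⊕0⊕0⊕1⊕0⊕1⊕1⊕0⊕1⊕0⊕0⊕0⊕1 = 1
s8 (pos 8,9,10,11,12,13,14,15,24,25,26,27,28,29,30,31): 1⊕0⊕1⊕1⊕0⊕0⊕1⊕0⊕0⊕0⊕1⊕0⊕0⊕0⊕0⊕1 = 0
s16 (pos 16,17,18,19,20,21,22,23,24,25,26,27,28,29,30,31): 1⊕1⊕1⊕1⊕1⊕1⊕0⊕1⊕0⊕0⊕1⊕0⊕0⊕0⊕0⊕1 = 1
Syndrome s16…s1 = 10100 → error at position 20.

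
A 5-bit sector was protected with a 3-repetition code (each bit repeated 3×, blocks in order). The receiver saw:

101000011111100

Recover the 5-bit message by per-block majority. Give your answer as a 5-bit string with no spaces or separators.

Block 1 (101): 2 ones → 1
Block 2 (000): 0 ones → 0
Block 3 (011): 2 ones → 1
Block 4 (111): 3 ones → 1
Block 5 (100): 1 one → 0

10110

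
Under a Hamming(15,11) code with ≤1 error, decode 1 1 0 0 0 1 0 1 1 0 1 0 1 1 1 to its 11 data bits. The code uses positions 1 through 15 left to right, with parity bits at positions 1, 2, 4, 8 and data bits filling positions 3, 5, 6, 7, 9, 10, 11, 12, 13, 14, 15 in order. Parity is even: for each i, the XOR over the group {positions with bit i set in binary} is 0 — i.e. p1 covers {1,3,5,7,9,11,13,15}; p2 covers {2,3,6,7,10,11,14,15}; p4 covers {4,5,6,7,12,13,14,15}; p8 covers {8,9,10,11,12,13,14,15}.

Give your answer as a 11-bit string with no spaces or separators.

10101010111

s1 (pos 1,3,5,7,9,11,13,15): 1⊕0⊕0⊕0⊕1⊕1⊕1⊕1 = 1
s2 (pos 2,3,6,7,10,11,14,15): 1⊕0⊕1⊕0⊕0⊕1⊕1⊕1 = 1
s4 (pos 4,5,6,7,12,13,14,15): 0⊕0⊕1⊕0⊕0⊕1⊕1⊕1 = 0
s8 (pos 8,9,10,11,12,13,14,15): 1⊕1⊕0⊕1⊕0⊕1⊕1⊕1 = 0
Syndrome s8…s1 = 0011 → error at position 3.
Flip position 3: 110001011010111 → 111001011010111
Read data bits from positions 3,5,6,7,9,10,11,12,13,14,15: 10101010111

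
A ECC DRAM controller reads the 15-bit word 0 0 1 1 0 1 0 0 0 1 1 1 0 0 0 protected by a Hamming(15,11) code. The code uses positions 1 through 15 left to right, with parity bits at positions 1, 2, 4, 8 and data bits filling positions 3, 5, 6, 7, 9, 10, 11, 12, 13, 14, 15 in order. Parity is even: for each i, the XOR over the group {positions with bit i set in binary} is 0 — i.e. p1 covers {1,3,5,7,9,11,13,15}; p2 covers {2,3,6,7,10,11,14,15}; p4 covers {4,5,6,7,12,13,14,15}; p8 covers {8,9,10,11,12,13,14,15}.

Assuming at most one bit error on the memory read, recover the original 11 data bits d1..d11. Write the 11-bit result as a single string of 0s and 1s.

s1 (pos 1,3,5,7,9,11,13,15): 0⊕1⊕0⊕0⊕0⊕1⊕0⊕0 = 0
s2 (pos 2,3,6,7,10,11,14,15): 0⊕1⊕1⊕0⊕1⊕1⊕0⊕0 = 0
s4 (pos 4,5,6,7,12,13,14,15): 1⊕0⊕1⊕0⊕1⊕0⊕0⊕0 = 1
s8 (pos 8,9,10,11,12,13,14,15): 0⊕0⊕1⊕1⊕1⊕0⊕0⊕0 = 1
Syndrome s8…s1 = 1100 → error at position 12.
Flip position 12: 001101000111000 → 001101000110000
Read data bits from positions 3,5,6,7,9,10,11,12,13,14,15: 10100110000

10100110000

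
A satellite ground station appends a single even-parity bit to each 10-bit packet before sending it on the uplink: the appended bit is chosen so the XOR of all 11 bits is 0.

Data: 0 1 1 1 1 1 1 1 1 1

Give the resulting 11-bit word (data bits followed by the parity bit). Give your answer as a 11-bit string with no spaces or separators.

01111111111

XOR of the 10 data bits: 0⊕1⊕1⊕1⊕1⊕1⊕1⊕1⊕1⊕1 = 1
Parity bit = 1 (so all 11 bits XOR to 0).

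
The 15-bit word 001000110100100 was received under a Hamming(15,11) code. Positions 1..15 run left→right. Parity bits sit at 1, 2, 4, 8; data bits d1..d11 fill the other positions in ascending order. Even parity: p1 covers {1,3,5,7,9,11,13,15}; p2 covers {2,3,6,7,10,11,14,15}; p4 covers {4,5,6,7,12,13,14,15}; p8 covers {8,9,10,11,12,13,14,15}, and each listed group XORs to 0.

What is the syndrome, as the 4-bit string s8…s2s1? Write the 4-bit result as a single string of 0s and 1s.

s1 (pos 1,3,5,7,9,11,13,15): 0⊕1⊕0⊕1⊕0⊕0⊕1⊕0 = 1
s2 (pos 2,3,6,7,10,11,14,15): 0⊕1⊕0⊕1⊕1⊕0⊕0⊕0 = 1
s4 (pos 4,5,6,7,12,13,14,15): 0⊕0⊕0⊕1⊕0⊕1⊕0⊕0 = 0
s8 (pos 8,9,10,11,12,13,14,15): 1⊕0⊕1⊕0⊕0⊕1⊕0⊕0 = 1
Syndrome s8…s1 = 1011 → error at position 11.

1011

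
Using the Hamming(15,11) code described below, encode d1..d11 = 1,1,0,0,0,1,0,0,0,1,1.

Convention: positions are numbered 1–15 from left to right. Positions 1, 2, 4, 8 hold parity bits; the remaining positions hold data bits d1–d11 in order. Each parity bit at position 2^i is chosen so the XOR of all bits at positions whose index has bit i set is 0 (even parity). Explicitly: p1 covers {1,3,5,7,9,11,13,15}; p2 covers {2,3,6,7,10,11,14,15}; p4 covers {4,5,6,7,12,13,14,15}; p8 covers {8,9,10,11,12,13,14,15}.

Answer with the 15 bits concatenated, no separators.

101110010100011

Place data at non-parity positions: p1 p2 1 p4 1 0 0 p8 0 1 0 0 0 1 1
p1 (pos 1,3,5,7,9,11,13,15): XOR of data positions = 1⊕1⊕0⊕0⊕0⊕0⊕1 = 1
p2 (pos 2,3,6,7,10,11,14,15): XOR of data positions = 1⊕0⊕0⊕1⊕0⊕1⊕1 = 0
p4 (pos 4,5,6,7,12,13,14,15): XOR of data positions = 1⊕0⊕0⊕0⊕0⊕1⊕1 = 1
p8 (pos 8,9,10,11,12,13,14,15): XOR of data positions = 0⊕1⊕0⊕0⊕0⊕1⊕1 = 1
Codeword: 101110010100011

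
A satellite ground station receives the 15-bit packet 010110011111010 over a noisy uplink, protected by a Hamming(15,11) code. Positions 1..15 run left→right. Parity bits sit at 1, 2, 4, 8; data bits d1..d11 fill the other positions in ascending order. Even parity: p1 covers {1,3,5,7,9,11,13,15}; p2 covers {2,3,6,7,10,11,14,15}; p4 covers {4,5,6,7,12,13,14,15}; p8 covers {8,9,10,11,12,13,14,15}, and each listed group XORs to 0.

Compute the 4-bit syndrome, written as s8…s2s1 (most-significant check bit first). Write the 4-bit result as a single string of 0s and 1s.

0001

s1 (pos 1,3,5,7,9,11,13,15): 0⊕0⊕1⊕0⊕1⊕1⊕0⊕0 = 1
s2 (pos 2,3,6,7,10,11,14,15): 1⊕0⊕0⊕0⊕1⊕1⊕1⊕0 = 0
s4 (pos 4,5,6,7,12,13,14,15): 1⊕1⊕0⊕0⊕1⊕0⊕1⊕0 = 0
s8 (pos 8,9,10,11,12,13,14,15): 1⊕1⊕1⊕1⊕1⊕0⊕1⊕0 = 0
Syndrome s8…s1 = 0001 → error at position 1.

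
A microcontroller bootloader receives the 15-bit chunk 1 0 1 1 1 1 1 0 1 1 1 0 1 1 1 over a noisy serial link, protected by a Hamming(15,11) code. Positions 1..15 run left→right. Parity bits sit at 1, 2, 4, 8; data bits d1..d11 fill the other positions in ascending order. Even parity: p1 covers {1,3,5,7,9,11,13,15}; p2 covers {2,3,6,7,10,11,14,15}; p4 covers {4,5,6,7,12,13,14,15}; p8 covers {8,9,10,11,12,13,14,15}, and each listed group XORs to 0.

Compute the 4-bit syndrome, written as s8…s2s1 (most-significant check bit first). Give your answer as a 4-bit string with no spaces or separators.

0110

s1 (pos 1,3,5,7,9,11,13,15): 1⊕1⊕1⊕1⊕1⊕1⊕1⊕1 = 0
s2 (pos 2,3,6,7,10,11,14,15): 0⊕1⊕1⊕1⊕1⊕1⊕1⊕1 = 1
s4 (pos 4,5,6,7,12,13,14,15): 1⊕1⊕1⊕1⊕0⊕1⊕1⊕1 = 1
s8 (pos 8,9,10,11,12,13,14,15): 0⊕1⊕1⊕1⊕0⊕1⊕1⊕1 = 0
Syndrome s8…s1 = 0110 → error at position 6.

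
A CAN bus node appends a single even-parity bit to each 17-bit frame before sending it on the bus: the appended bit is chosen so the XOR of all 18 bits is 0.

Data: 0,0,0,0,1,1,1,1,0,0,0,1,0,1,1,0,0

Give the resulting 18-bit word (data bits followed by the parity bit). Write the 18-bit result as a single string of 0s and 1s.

000011110001011001

XOR of the 17 data bits: 0⊕0⊕0⊕0⊕1⊕1⊕1⊕1⊕0⊕0⊕0⊕1⊕0⊕1⊕1⊕0⊕0 = 1
Parity bit = 1 (so all 18 bits XOR to 0).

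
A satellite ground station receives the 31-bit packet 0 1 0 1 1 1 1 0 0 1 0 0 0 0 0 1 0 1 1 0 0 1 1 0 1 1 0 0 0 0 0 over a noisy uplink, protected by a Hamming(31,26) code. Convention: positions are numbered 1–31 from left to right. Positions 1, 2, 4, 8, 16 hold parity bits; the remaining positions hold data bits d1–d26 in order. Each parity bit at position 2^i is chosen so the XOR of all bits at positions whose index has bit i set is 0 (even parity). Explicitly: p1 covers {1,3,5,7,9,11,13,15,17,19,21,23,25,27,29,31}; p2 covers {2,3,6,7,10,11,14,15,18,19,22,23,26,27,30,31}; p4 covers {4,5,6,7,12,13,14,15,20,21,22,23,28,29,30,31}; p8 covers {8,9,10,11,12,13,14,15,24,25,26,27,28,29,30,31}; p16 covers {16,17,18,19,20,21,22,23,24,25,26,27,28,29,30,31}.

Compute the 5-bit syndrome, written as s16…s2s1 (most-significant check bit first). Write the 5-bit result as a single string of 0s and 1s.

11011

s1 (pos 1,3,5,7,9,11,13,15,17,19,21,23,25,27,29,31): 0⊕0⊕1⊕1⊕0⊕0⊕0⊕0⊕0⊕1⊕0⊕1⊕1⊕0⊕0⊕0 = 1
s2 (pos 2,3,6,7,10,11,14,15,18,19,22,23,26,27,30,31): 1⊕0⊕1⊕1⊕1⊕0⊕0⊕0⊕1⊕1⊕1⊕1⊕1⊕0⊕0⊕0 = 1
s4 (pos 4,5,6,7,12,13,14,15,20,21,22,23,28,29,30,31): 1⊕1⊕1⊕1⊕0⊕0⊕0⊕0⊕0⊕0⊕1⊕1⊕0⊕0⊕0⊕0 = 0
s8 (pos 8,9,10,11,12,13,14,15,24,25,26,27,28,29,30,31): 0⊕0⊕1⊕0⊕0⊕0⊕0⊕0⊕0⊕1⊕1⊕0⊕0⊕0⊕0⊕0 = 1
s16 (pos 16,17,18,19,20,21,22,23,24,25,26,27,28,29,30,31): 1⊕0⊕1⊕1⊕0⊕0⊕1⊕1⊕0⊕1⊕1⊕0⊕0⊕0⊕0⊕0 = 1
Syndrome s16…s1 = 11011 → error at position 27.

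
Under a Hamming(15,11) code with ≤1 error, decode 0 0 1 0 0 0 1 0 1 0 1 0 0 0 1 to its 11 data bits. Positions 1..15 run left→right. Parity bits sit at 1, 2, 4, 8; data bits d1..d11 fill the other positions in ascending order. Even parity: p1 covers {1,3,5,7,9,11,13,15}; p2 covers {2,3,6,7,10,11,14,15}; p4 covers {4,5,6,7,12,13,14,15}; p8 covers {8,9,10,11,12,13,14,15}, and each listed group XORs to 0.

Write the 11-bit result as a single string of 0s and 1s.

s1 (pos 1,3,5,7,9,11,13,15): 0⊕1⊕0⊕1⊕1⊕1⊕0⊕1 = 1
s2 (pos 2,3,6,7,10,11,14,15): 0⊕1⊕0⊕1⊕0⊕1⊕0⊕1 = 0
s4 (pos 4,5,6,7,12,13,14,15): 0⊕0⊕0⊕1⊕0⊕0⊕0⊕1 = 0
s8 (pos 8,9,10,11,12,13,14,15): 0⊕1⊕0⊕1⊕0⊕0⊕0⊕1 = 1
Syndrome s8…s1 = 1001 → error at position 9.
Flip position 9: 001000101010001 → 001000100010001
Read data bits from positions 3,5,6,7,9,10,11,12,13,14,15: 10010010001

10010010001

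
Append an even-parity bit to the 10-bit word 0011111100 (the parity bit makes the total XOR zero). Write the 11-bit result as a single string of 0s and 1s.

XOR of the 10 data bits: 0⊕0⊕1⊕1⊕1⊕1⊕1⊕1⊕0⊕0 = 0
Parity bit = 0 (so all 11 bits XOR to 0).

00111111000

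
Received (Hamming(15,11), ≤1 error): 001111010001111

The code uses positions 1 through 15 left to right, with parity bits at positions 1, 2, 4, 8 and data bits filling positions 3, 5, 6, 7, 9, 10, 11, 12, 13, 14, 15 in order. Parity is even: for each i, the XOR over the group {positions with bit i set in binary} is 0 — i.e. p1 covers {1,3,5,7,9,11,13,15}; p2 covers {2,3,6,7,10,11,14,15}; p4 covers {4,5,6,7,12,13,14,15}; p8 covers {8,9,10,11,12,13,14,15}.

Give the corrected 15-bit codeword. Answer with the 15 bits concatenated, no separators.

s1 (pos 1,3,5,7,9,11,13,15): 0⊕1⊕1⊕0⊕0⊕0⊕1⊕1 = 0
s2 (pos 2,3,6,7,10,11,14,15): 0⊕1⊕1⊕0⊕0⊕0⊕1⊕1 = 0
s4 (pos 4,5,6,7,12,13,14,15): 1⊕1⊕1⊕0⊕1⊕1⊕1⊕1 = 1
s8 (pos 8,9,10,11,12,13,14,15): 1⊕0⊕0⊕0⊕1⊕1⊕1⊕1 = 1
Syndrome s8…s1 = 1100 → error at position 12.
Flip position 12: 001111010001111 → 001111010000111

001111010000111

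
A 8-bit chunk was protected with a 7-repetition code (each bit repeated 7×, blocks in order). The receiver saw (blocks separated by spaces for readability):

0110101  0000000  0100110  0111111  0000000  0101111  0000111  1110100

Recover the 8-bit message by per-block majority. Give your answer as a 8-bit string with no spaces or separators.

Block 1 (0110101): 4 ones → 1
Block 2 (0000000): 0 ones → 0
Block 3 (0100110): 3 ones → 0
Block 4 (0111111): 6 ones → 1
Block 5 (0000000): 0 ones → 0
Block 6 (0101111): 5 ones → 1
Block 7 (0000111): 3 ones → 0
Block 8 (1110100): 4 ones → 1

10010101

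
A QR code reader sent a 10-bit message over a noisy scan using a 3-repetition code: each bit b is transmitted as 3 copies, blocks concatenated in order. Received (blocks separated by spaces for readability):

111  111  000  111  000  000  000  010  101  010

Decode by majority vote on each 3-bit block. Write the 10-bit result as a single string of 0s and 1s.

1101000010

Block 1 (111): 3 ones → 1
Block 2 (111): 3 ones → 1
Block 3 (000): 0 ones → 0
Block 4 (111): 3 ones → 1
Block 5 (000): 0 ones → 0
Block 6 (000): 0 ones → 0
Block 7 (000): 0 ones → 0
Block 8 (010): 1 one → 0
Block 9 (101): 2 ones → 1
Block 10 (010): 1 one → 0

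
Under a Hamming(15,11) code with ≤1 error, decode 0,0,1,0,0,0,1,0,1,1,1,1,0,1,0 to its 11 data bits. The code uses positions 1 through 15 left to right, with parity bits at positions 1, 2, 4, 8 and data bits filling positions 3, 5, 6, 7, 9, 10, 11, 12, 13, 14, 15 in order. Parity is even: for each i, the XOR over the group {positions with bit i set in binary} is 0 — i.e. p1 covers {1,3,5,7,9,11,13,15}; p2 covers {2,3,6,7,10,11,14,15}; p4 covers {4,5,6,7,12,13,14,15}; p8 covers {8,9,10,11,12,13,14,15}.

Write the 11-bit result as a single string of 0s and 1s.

10011111000

s1 (pos 1,3,5,7,9,11,13,15): 0⊕1⊕0⊕1⊕1⊕1⊕0⊕0 = 0
s2 (pos 2,3,6,7,10,11,14,15): 0⊕1⊕0⊕1⊕1⊕1⊕1⊕0 = 1
s4 (pos 4,5,6,7,12,13,14,15): 0⊕0⊕0⊕1⊕1⊕0⊕1⊕0 = 1
s8 (pos 8,9,10,11,12,13,14,15): 0⊕1⊕1⊕1⊕1⊕0⊕1⊕0 = 1
Syndrome s8…s1 = 1110 → error at position 14.
Flip position 14: 001000101111010 → 001000101111000
Read data bits from positions 3,5,6,7,9,10,11,12,13,14,15: 10011111000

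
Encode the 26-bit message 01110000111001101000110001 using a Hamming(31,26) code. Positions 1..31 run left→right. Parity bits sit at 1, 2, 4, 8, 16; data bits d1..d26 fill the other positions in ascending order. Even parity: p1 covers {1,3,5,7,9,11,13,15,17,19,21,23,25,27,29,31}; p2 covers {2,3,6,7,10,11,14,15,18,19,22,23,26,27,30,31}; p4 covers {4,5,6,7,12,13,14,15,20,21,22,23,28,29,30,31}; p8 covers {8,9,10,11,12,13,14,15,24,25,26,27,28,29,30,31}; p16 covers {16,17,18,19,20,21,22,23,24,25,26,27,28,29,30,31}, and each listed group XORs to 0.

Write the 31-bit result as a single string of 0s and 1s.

Place data at non-parity positions: p1 p2 0 p4 1 1 1 p8 0 0 0 0 1 1 1 p16 0 0 1 1 0 1 0 0 0 1 1 0 0 0 1
p1 (pos 1,3,5,7,9,11,13,15,17,19,21,23,25,27,29,31): XOR of data positions = 0⊕1⊕1⊕0⊕0⊕1⊕1⊕0⊕1⊕0⊕0⊕0⊕1⊕0⊕1 = 1
p2 (pos 2,3,6,7,10,11,14,15,18,19,22,23,26,27,30,31): XOR of data positions = 0⊕1⊕1⊕0⊕0⊕1⊕1⊕0⊕1⊕1⊕0⊕1⊕1⊕0⊕1 = 1
p4 (pos 4,5,6,7,12,13,14,15,20,21,22,23,28,29,30,31): XOR of data positions = 1⊕1⊕1⊕0⊕1⊕1⊕1⊕1⊕0⊕1⊕0⊕0⊕0⊕0⊕1 = 1
p8 (pos 8,9,10,11,12,13,14,15,24,25,26,27,28,29,30,31): XOR of data positions = 0⊕0⊕0⊕0⊕1⊕1⊕1⊕0⊕0⊕1⊕1⊕0⊕0⊕0⊕1 = 0
p16 (pos 16,17,18,19,20,21,22,23,24,25,26,27,28,29,30,31): XOR of data positions = 0⊕0⊕1⊕1⊕0⊕1⊕0⊕0⊕0⊕1⊕1⊕0⊕0⊕0⊕1 = 0
Codeword: 1101111000001110001101000110001

1101111000001110001101000110001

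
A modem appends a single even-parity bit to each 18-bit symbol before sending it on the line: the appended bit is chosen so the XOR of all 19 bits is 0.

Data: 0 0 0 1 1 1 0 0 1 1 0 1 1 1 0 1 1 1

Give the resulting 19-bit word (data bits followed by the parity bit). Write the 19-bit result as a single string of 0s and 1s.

0001110011011101111

XOR of the 18 data bits: 0⊕0⊕0⊕1⊕1⊕1⊕0⊕0⊕1⊕1⊕0⊕1⊕1⊕1⊕0⊕1⊕1⊕1 = 1
Parity bit = 1 (so all 19 bits XOR to 0).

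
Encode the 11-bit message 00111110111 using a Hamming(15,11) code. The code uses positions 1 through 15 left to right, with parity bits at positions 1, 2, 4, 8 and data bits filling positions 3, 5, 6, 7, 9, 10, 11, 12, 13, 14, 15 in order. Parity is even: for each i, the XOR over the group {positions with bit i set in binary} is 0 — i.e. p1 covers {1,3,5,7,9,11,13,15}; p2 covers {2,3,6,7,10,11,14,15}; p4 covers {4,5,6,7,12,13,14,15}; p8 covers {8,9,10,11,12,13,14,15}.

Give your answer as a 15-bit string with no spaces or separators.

100101101110111

Place data at non-parity positions: p1 p2 0 p4 0 1 1 p8 1 1 1 0 1 1 1
p1 (pos 1,3,5,7,9,11,13,15): XOR of data positions = 0⊕0⊕1⊕1⊕1⊕1⊕1 = 1
p2 (pos 2,3,6,7,10,11,14,15): XOR of data positions = 0⊕1⊕1⊕1⊕1⊕1⊕1 = 0
p4 (pos 4,5,6,7,12,13,14,15): XOR of data positions = 0⊕1⊕1⊕0⊕1⊕1⊕1 = 1
p8 (pos 8,9,10,11,12,13,14,15): XOR of data positions = 1⊕1⊕1⊕0⊕1⊕1⊕1 = 0
Codeword: 100101101110111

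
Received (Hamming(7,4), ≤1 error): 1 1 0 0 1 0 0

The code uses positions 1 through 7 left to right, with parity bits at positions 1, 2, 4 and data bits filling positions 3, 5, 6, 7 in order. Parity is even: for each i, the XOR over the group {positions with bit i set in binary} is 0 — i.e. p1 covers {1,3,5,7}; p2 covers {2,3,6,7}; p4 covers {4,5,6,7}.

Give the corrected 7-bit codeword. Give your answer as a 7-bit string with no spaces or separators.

1100110

s1 (pos 1,3,5,7): 1⊕0⊕1⊕0 = 0
s2 (pos 2,3,6,7): 1⊕0⊕0⊕0 = 1
s4 (pos 4,5,6,7): 0⊕1⊕0⊕0 = 1
Syndrome s4…s1 = 110 → error at position 6.
Flip position 6: 1100100 → 1100110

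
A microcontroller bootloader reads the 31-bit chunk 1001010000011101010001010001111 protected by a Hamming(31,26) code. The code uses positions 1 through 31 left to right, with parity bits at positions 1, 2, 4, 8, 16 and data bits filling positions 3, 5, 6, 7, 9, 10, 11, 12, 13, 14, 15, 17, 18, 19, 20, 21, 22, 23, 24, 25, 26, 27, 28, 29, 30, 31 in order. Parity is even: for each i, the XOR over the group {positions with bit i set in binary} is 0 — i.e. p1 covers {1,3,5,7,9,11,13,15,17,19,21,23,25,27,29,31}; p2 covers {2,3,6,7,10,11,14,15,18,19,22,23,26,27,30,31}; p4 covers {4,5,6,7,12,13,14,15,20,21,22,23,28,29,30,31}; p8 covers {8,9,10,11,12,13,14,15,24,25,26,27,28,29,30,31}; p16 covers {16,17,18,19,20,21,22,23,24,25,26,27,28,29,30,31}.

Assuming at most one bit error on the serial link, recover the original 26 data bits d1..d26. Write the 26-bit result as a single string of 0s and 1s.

00100001110010001010001111

s1 (pos 1,3,5,7,9,11,13,15,17,19,21,23,25,27,29,31): 1⊕0⊕0⊕0⊕0⊕0⊕1⊕0⊕0⊕0⊕0⊕0⊕0⊕0⊕1⊕1 = 0
s2 (pos 2,3,6,7,10,11,14,15,18,19,22,23,26,27,30,31): 0⊕0⊕1⊕0⊕0⊕0⊕1⊕0⊕1⊕0⊕1⊕0⊕0⊕0⊕1⊕1 = 0
s4 (pos 4,5,6,7,12,13,14,15,20,21,22,23,28,29,30,31): 1⊕0⊕1⊕0⊕1⊕1⊕1⊕0⊕0⊕0⊕1⊕0⊕1⊕1⊕1⊕1 = 0
s8 (pos 8,9,10,11,12,13,14,15,24,25,26,27,28,29,30,31): 0⊕0⊕0⊕0⊕1⊕1⊕1⊕0⊕1⊕0⊕0⊕0⊕1⊕1⊕1⊕1 = 0
s16 (pos 16,17,18,19,20,21,22,23,24,25,26,27,28,29,30,31): 1⊕0⊕1⊕0⊕0⊕0⊕1⊕0⊕1⊕0⊕0⊕0⊕1⊕1⊕1⊕1 = 0
Syndrome s16…s1 = 00000 → no error.
Read data bits from positions 3,5,6,7,9,10,11,12,13,14,15,17,18,19,20,21,22,23,24,25,26,27,28,29,30,31: 00100001110010001010001111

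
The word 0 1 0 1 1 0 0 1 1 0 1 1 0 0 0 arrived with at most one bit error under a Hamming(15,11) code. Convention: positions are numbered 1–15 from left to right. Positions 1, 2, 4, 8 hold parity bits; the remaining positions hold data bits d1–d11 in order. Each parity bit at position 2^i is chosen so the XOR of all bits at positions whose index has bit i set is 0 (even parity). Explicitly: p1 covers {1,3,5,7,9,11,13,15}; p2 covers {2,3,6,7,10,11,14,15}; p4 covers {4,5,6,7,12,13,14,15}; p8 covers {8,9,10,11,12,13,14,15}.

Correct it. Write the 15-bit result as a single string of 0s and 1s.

010100011011000

s1 (pos 1,3,5,7,9,11,13,15): 0⊕0⊕1⊕0⊕1⊕1⊕0⊕0 = 1
s2 (pos 2,3,6,7,10,11,14,15): 1⊕0⊕0⊕0⊕0⊕1⊕0⊕0 = 0
s4 (pos 4,5,6,7,12,13,14,15): 1⊕1⊕0⊕0⊕1⊕0⊕0⊕0 = 1
s8 (pos 8,9,10,11,12,13,14,15): 1⊕1⊕0⊕1⊕1⊕0⊕0⊕0 = 0
Syndrome s8…s1 = 0101 → error at position 5.
Flip position 5: 010110011011000 → 010100011011000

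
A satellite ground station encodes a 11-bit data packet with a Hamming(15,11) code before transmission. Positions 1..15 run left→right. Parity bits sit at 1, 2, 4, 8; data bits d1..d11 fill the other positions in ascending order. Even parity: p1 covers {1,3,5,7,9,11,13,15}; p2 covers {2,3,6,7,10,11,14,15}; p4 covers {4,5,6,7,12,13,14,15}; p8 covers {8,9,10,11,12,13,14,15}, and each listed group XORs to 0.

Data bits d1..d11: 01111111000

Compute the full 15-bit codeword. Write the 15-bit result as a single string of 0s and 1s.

000011101111000

Place data at non-parity positions: p1 p2 0 p4 1 1 1 p8 1 1 1 1 0 0 0
p1 (pos 1,3,5,7,9,11,13,15): XOR of data positions = 0⊕1⊕1⊕1⊕1⊕0⊕0 = 0
p2 (pos 2,3,6,7,10,11,14,15): XOR of data positions = 0⊕1⊕1⊕1⊕1⊕0⊕0 = 0
p4 (pos 4,5,6,7,12,13,14,15): XOR of data positions = 1⊕1⊕1⊕1⊕0⊕0⊕0 = 0
p8 (pos 8,9,10,11,12,13,14,15): XOR of data positions = 1⊕1⊕1⊕1⊕0⊕0⊕0 = 0
Codeword: 000011101111000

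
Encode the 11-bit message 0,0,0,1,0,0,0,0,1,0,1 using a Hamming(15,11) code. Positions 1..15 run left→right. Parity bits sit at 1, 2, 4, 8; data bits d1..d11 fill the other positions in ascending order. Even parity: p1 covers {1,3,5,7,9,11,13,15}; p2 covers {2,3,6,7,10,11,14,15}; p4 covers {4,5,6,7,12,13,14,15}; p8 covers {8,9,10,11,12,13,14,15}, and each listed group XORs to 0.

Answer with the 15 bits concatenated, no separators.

100100100000101

Place data at non-parity positions: p1 p2 0 p4 0 0 1 p8 0 0 0 0 1 0 1
p1 (pos 1,3,5,7,9,11,13,15): XOR of data positions = 0⊕0⊕1⊕0⊕0⊕1⊕1 = 1
p2 (pos 2,3,6,7,10,11,14,15): XOR of data positions = 0⊕0⊕1⊕0⊕0⊕0⊕1 = 0
p4 (pos 4,5,6,7,12,13,14,15): XOR of data positions = 0⊕0⊕1⊕0⊕1⊕0⊕1 = 1
p8 (pos 8,9,10,11,12,13,14,15): XOR of data positions = 0⊕0⊕0⊕0⊕1⊕0⊕1 = 0
Codeword: 100100100000101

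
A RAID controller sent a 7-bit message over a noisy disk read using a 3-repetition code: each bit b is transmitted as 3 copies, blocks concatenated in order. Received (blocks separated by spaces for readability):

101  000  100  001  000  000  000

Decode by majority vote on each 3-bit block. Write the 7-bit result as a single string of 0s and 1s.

Block 1 (101): 2 ones → 1
Block 2 (000): 0 ones → 0
Block 3 (100): 1 one → 0
Block 4 (001): 1 one → 0
Block 5 (000): 0 ones → 0
Block 6 (000): 0 ones → 0
Block 7 (000): 0 ones → 0

1000000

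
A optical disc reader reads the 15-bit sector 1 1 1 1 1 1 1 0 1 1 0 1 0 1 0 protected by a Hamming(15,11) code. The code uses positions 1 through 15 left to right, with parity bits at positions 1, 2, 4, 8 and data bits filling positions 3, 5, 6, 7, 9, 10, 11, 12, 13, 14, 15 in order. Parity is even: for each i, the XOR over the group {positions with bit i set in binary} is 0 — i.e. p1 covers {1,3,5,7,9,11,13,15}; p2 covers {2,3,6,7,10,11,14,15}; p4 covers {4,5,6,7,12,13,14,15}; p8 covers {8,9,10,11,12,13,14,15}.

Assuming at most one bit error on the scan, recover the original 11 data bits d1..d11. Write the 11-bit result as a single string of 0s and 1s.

s1 (pos 1,3,5,7,9,11,13,15): 1⊕1⊕1⊕1⊕1⊕0⊕0⊕0 = 1
s2 (pos 2,3,6,7,10,11,14,15): 1⊕1⊕1⊕1⊕1⊕0⊕1⊕0 = 0
s4 (pos 4,5,6,7,12,13,14,15): 1⊕1⊕1⊕1⊕1⊕0⊕1⊕0 = 0
s8 (pos 8,9,10,11,12,13,14,15): 0⊕1⊕1⊕0⊕1⊕0⊕1⊕0 = 0
Syndrome s8…s1 = 0001 → error at position 1.
Flip position 1: 111111101101010 → 011111101101010
Read data bits from positions 3,5,6,7,9,10,11,12,13,14,15: 11111101010

11111101010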